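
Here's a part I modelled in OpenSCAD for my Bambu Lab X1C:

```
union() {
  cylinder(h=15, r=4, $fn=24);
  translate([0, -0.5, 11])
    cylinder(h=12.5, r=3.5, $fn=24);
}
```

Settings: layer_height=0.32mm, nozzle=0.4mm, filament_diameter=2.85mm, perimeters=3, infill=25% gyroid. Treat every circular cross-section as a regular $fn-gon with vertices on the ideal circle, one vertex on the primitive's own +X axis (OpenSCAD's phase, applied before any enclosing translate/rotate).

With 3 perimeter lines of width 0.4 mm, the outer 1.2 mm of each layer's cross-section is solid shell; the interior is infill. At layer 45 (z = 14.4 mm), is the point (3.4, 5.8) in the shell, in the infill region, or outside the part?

outside

At z = 14.4 mm: the r=4 cylinder gives a regular 24-gon of circumradius 4 (constant along its height); the r=3.5 cylinder at (0, -0.5) gives a regular 24-gon of circumradius 3.5 (constant along its height); Combining (union): the r=3.5 cylinder at (0, -0.5) lies entirely inside the r=4 cylinder, so the union is just the r=4 cylinder — 1 connected region. Overall, the cross-section is a single solid region. The nearest boundary edge runs (1.04, 3.86)→(2.00, 3.46); distance from the point to it = 2.72 mm. The point is not inside any of the regions above, so it lies outside the cross-section (2.72 mm from the nearest boundary).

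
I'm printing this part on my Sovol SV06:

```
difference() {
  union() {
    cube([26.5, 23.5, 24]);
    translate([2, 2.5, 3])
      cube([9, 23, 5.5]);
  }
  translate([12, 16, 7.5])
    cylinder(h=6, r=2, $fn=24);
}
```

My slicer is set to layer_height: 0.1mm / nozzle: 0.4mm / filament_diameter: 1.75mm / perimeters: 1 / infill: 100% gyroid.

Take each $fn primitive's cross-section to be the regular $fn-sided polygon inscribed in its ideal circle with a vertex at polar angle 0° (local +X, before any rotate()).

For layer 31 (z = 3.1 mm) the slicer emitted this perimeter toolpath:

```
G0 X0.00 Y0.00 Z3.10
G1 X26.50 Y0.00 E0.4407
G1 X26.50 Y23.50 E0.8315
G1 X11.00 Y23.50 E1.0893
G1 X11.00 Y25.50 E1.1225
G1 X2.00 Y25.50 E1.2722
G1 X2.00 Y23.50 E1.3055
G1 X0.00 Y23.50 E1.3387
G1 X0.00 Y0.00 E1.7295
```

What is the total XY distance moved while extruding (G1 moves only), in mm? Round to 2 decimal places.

Sum the Euclidean lengths of each G1 segment: total = 104.00 mm.

104.00 mm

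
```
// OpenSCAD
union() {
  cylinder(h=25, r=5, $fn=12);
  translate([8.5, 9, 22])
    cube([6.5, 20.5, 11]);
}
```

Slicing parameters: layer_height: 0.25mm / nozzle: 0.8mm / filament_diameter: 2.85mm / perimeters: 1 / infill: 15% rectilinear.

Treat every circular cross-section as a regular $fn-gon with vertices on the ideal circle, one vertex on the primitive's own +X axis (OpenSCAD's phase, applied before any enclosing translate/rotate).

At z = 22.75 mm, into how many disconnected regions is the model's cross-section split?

2

At z = 22.75 mm: the cylinder: section is a regular 12-gon, circumradius r=5; the cube at (8.5, 9) (footprint 6.5×20.5) is included at this height; Merging all regions: the 2 present regions are separate (no shared area or edge), so areas and boundary lengths simply add and each stays a separate island — 2 connected regions. The result has 2 disconnected regions.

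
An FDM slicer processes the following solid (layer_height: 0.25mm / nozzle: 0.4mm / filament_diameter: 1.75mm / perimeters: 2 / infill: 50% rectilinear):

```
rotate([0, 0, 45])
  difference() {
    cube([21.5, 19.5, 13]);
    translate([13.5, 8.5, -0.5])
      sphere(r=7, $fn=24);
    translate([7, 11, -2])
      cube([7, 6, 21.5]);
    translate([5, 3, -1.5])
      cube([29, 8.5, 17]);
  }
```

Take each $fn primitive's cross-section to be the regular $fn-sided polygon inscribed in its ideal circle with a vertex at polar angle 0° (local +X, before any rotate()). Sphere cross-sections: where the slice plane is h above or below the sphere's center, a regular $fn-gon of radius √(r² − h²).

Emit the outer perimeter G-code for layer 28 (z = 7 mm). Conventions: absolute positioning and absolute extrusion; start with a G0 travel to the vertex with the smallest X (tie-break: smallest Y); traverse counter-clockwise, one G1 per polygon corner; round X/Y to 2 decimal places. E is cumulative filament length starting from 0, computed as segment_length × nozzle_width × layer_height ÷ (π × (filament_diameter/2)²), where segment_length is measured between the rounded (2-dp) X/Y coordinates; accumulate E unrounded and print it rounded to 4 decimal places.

G0 X-13.79 Y13.79 Z7.00
G1 X0.00 Y0.00 E0.8108
G1 X15.20 Y15.20 E1.7045
G1 X13.08 Y17.32 E1.8291
G1 X1.41 Y5.66 E2.5150
G1 X-4.60 Y11.67 E2.8684
G1 X-3.18 Y13.08 E2.9516
G1 X-7.07 Y16.97 E3.1803
G1 X-2.12 Y21.92 E3.4713
G1 X1.77 Y18.03 E3.7000
G1 X7.07 Y23.33 E4.0117
G1 X1.41 Y28.99 E4.3444
G1 X-13.79 Y13.79 E5.2382

At z = 7 mm: the cube is present — its section is the full 21.5×19.5 rectangle; the sphere at (13.5, 8.5) is absent (|z−center|=7.500 > r=7); the cube at (7, 11) is present — its section is the full 7×6 rectangle; the 29×8.5 cube at (5, 3) contributes its full rectangle; Subtracting the remaining from the first: starting from the 21.5×19.5 cube, the 7×6 cube at (7, 11) lies wholly inside it (removes its full 42.00 mm² and its 26.00 mm outline becomes a hole wall); the 29×8.5 cube at (5, 3) partially overlaps it — only the 136.75 mm² overlap (of its 246.50 mm²) is removed, clipping the outline — 1 connected region; (whole slice rotated 45° about Z — lengths, areas and connectivity unchanged). The outline is a single polygon with 12 vertices. Extrusion per mm of travel: 0.4 × 0.25 / (π × 0.875²) = 0.041575. Accumulating E over each segment gives final E = 5.2382.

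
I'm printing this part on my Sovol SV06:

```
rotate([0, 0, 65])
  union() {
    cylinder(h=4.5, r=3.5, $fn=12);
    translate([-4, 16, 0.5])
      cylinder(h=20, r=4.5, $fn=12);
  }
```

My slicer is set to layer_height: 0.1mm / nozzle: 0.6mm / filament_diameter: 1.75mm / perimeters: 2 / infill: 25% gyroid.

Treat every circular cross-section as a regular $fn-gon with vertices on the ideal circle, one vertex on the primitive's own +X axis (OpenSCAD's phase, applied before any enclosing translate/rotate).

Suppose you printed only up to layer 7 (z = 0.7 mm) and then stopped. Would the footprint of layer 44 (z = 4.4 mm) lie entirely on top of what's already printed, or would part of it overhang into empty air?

entirely on top

Compare the two slices. At z = 0.7: the cylinder: section is a regular 12-gon, circumradius r=3.5 (area = (12/2)·3.500²·sin(360°/12) = 36.75 mm²); the cylinder at (-4, 16): section is a regular 12-gon, circumradius r=4.5 (area = (12/2)·4.500²·sin(360°/12) = 60.75 mm²); Merging all regions: the 2 present regions are separate (no shared area or edge), so areas and boundary lengths simply add and each stays a separate island — area = 97.50 mm²; (rotated 65° about Z; rotation is an isometry so areas/perimeters/island counts are preserved). At z = 4.4: the cylinder: section is a regular 12-gon, circumradius r=3.5 (area = (12/2)·3.500²·sin(360°/12) = 36.75 mm²); the r=4.5 cylinder at (-4, 16) contributes a regular 12-gon of circumradius 4.5 (area = (12/2)·4.500²·sin(360°/12) = 60.75 mm²); Merging all regions: the 2 present regions are separate (no shared area or edge), so areas and boundary lengths simply add and each stays a separate island — area = 97.50 mm²; (whole slice rotated 65° about Z — lengths, areas and connectivity unchanged). Checking containment: the cross-section at z = 4.4 is a subset of the cross-section at z = 0.7.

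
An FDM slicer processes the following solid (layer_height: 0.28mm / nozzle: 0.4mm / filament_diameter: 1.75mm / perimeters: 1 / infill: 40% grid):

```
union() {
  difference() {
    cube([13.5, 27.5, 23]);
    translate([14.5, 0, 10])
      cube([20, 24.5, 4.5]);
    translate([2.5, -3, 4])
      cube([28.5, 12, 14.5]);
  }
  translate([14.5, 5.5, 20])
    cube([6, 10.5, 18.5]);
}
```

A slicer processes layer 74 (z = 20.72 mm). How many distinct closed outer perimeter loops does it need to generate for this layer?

At z = 20.72 mm: the cube is present — its section is the full 13.5×27.5 rectangle; the cube at (14.5, 0) is not intersected at this z (z outside [10, 14.5]); the cube at (2.5, -3) is not intersected at this z (z outside [4, 18.5]); After the difference (first − rest): none of the subtracted shapes is present at this height, so the 13.5×27.5 cube is unchanged — 1 connected region; the cube at (14.5, 5.5) (footprint 6×10.5) is included at this height; Taking the union: the 2 present regions are separate (no shared area or edge), so areas and boundary lengths simply add and each stays a separate island — 2 connected regions. The result has 2 disconnected regions.

2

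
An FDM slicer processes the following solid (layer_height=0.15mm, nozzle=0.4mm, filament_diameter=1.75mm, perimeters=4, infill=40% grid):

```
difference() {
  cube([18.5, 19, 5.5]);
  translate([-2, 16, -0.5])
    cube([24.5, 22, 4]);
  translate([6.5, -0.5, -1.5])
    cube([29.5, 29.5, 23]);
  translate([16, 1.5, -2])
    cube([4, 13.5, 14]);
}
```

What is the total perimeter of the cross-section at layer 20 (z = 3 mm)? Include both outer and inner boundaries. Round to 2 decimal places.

45.00 mm

At z = 3 mm: the cube is present — its section is the full 18.5×19 rectangle (perimeter 75.00 mm); the cube at (-2, 16) is present — its section is the full 24.5×22 rectangle (perimeter 93.00 mm); the cube at (6.5, -0.5) (footprint 29.5×29.5) is included at this height (perimeter 118.00 mm); the cube at (16, 1.5) is present — its section is the full 4×13.5 rectangle (perimeter 35.00 mm); Subtracting the remaining from the first: starting from the 18.5×19 cube, the 24.5×22 cube at (-2, 16) partially overlaps it — only the 55.50 mm² overlap (of its 539.00 mm²) is removed, clipping the outline; the 29.5×29.5 cube at (6.5, -0.5) partially overlaps it — only the 192.00 mm² overlap (of its 870.25 mm²) is removed, clipping the outline; the 4×13.5 cube at (16, 1.5) misses the remaining region (no effect) — boundary = 45.00 mm. Overall, the cross-section is a single solid region. Total boundary length (outer) = 45.00 mm.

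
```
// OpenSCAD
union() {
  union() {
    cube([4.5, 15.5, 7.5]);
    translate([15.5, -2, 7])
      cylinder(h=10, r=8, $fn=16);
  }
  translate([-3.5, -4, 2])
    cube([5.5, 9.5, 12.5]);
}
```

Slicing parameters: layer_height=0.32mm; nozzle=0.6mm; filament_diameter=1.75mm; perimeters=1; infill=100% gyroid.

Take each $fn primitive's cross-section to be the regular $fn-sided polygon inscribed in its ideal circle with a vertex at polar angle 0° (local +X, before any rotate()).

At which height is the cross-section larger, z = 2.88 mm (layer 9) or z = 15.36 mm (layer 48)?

layer 48 (z = 15.36 mm)

Layer 9 (z = 2.88): the 4.5×15.5 cube contributes its full rectangle (area 69.75 mm²); the cylinder at (15.5, -2) is not intersected at this z (z outside [7, 17]); Taking the union: only the 4.5×15.5 cube is present, so the union is just that shape — area = 69.75 mm²; the cube at (-3.5, -4) (footprint 5.5×9.5) is included at this height (area 52.25 mm²); Combining (union): the regions partially overlap — summed areas 122.00 mm² minus the doubly-counted overlap 11.00 mm² gives 111.00 mm² — area = 111.00 mm². So its area = 111.00 mm². Layer 48 (z = 15.36): the cube is absent (z outside [0, 7.5]); the r=8 cylinder at (15.5, -2) gives a regular 16-gon of circumradius 8 (constant along its height) (area = (16/2)·8.000²·sin(360°/16) = 195.93 mm²); Taking the union: only the r=8 cylinder at (15.5, -2) is present, so the union is just that shape — area = 195.93 mm²; the cube at (-3.5, -4) is not intersected at this z (z outside [2, 14.5]); Combining (union): only that combined region is present, so the union is just that shape — area = 195.93 mm². So its area = 195.93 mm². Layer 48 is larger (195.93 vs 111.00 mm²).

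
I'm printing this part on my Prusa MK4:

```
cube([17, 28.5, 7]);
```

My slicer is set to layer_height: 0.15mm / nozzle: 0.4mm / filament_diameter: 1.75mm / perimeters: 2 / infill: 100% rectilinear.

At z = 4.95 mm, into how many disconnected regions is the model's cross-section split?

1

At z = 4.95 mm: the cube (footprint 17×28.5) is included at this height. The result has 1 disconnected region.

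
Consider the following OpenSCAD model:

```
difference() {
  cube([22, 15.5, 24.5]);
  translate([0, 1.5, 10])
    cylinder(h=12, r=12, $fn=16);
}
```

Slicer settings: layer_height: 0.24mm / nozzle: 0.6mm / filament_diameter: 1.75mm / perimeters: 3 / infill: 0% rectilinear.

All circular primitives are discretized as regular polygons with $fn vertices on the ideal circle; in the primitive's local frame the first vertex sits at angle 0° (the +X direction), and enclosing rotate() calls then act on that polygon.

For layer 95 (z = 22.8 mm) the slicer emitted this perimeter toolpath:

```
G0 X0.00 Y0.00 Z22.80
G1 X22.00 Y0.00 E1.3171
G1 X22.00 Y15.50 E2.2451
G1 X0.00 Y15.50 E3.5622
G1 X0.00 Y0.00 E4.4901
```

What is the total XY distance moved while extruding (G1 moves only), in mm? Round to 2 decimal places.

75.00 mm

Sum the Euclidean lengths of each G1 segment: total = 75.00 mm.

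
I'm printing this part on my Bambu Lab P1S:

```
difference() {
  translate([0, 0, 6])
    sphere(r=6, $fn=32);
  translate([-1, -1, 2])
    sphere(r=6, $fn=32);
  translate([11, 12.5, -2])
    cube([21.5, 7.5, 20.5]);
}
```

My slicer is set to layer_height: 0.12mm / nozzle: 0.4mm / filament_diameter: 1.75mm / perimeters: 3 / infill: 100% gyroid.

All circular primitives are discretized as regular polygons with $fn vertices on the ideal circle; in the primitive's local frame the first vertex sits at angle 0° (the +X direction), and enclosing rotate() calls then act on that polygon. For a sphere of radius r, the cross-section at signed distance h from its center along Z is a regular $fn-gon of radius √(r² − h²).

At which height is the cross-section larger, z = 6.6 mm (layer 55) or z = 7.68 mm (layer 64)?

Layer 55 (z = 6.6): the r=6 sphere contributes a regular 32-gon of circumradius √(6²−0.6²) = 5.970 (area = (32/2)·5.970²·sin(360°/32) = 111.25 mm²); the sphere at (-1, -1): section is a regular 32-gon, circumradius = √(r²−h²) = √(6²−4.6²) = 3.852 (area = (32/2)·3.852²·sin(360°/32) = 46.32 mm²); the cube at (11, 12.5) (footprint 21.5×7.5) is included at this height (area 161.25 mm²); Subtracting the remaining from the first: starting from the r=6 sphere (111.25 mm²), the r=6 sphere at (-1, -1) lies wholly inside it (removes its full 46.32 mm² and its 24.17 mm outline becomes a hole wall); the 21.5×7.5 cube at (11, 12.5) misses the remaining region (no effect) — area = 64.93 mm². So its area = 64.93 mm². Layer 64 (z = 7.68): the r=6 sphere slices to a regular 32-gon of circumradius 5.760 (√(r²−h²) with h=1.68 from center) (area = (32/2)·5.760²·sin(360°/32) = 103.56 mm²); the r=6 sphere at (-1, -1) contributes a regular 32-gon of circumradius √(6²−5.68²) = 1.933 (area = (32/2)·1.933²·sin(360°/32) = 11.67 mm²); the 21.5×7.5 cube at (11, 12.5) contributes its full rectangle (area 161.25 mm²); Taking the first minus the rest: starting from the r=6 sphere (103.56 mm²), the r=6 sphere at (-1, -1) lies wholly inside it (removes its full 11.67 mm² and its 12.13 mm outline becomes a hole wall); the 21.5×7.5 cube at (11, 12.5) misses the remaining region (no effect) — area = 91.90 mm². So its area = 91.90 mm². Layer 64 is larger (91.90 vs 64.93 mm²).

layer 64 (z = 7.68 mm)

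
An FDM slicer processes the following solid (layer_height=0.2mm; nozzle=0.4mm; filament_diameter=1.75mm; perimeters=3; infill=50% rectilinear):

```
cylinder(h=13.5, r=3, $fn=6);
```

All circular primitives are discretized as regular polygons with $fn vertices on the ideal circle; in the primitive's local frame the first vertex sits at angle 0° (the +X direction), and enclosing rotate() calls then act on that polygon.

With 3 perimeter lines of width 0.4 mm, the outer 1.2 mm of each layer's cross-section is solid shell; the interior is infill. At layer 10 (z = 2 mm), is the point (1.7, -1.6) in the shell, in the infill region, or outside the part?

shell

At z = 2 mm: the r=3 cylinder gives a regular 6-gon of circumradius 3 (constant along its height). Overall, the cross-section is a single solid region. The nearest boundary edge runs (1.50, -2.60)→(3.00, 0.00); distance from the point to it = 0.33 mm. The point is inside the cross-section, 0.33 mm from the nearest boundary — within the 1.2 mm shell band (3 × 0.4).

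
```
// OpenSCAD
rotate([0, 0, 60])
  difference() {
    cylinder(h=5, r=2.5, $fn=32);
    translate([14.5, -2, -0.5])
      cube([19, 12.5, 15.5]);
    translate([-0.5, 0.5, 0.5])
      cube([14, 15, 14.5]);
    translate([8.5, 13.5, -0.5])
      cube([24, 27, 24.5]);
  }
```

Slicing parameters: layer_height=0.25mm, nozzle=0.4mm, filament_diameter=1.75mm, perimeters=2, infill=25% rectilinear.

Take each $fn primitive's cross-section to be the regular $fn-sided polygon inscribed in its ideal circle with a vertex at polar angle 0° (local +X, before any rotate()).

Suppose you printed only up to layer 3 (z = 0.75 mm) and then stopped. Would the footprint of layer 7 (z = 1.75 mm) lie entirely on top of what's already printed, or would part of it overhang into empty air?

entirely on top

Compare the two slices. At z = 0.75: the r=2.5 cylinder gives a regular 32-gon of circumradius 2.5 (constant along its height) (area = (32/2)·2.500²·sin(360°/32) = 19.51 mm²); the cube at (14.5, -2) (footprint 19×12.5) is included at this height (area 237.50 mm²); the 14×15 cube at (-0.5, 0.5) contributes its full rectangle (area 210.00 mm²); the 24×27 cube at (8.5, 13.5) contributes its full rectangle (area 648.00 mm²); Subtracting the remaining from the first: starting from the r=2.5 cylinder (19.51 mm²), the 19×12.5 cube at (14.5, -2) misses the remaining region (no effect); the 14×15 cube at (-0.5, 0.5) partially overlaps it — only the 4.63 mm² overlap (of its 210.00 mm²) is removed, clipping the outline; the 24×27 cube at (8.5, 13.5) misses the remaining region (no effect) — area = 14.88 mm²; (rotated 60° about Z; rotation is an isometry so areas/perimeters/island counts are preserved). At z = 1.75: the r=2.5 cylinder gives a regular 32-gon of circumradius 2.5 (constant along its height) (area = (32/2)·2.500²·sin(360°/32) = 19.51 mm²); the cube at (14.5, -2) is present — its section is the full 19×12.5 rectangle (area 237.50 mm²); the cube at (-0.5, 0.5) is present — its section is the full 14×15 rectangle (area 210.00 mm²); the 24×27 cube at (8.5, 13.5) contributes its full rectangle (area 648.00 mm²); Taking the first minus the rest: starting from the r=2.5 cylinder (19.51 mm²), the 19×12.5 cube at (14.5, -2) misses the remaining region (no effect); the 14×15 cube at (-0.5, 0.5) partially overlaps it — only the 4.63 mm² overlap (of its 210.00 mm²) is removed, clipping the outline; the 24×27 cube at (8.5, 13.5) misses the remaining region (no effect) — area = 14.88 mm²; (whole slice rotated 60° about Z — lengths, areas and connectivity unchanged). Checking containment: the cross-section at z = 1.75 is a subset of the cross-section at z = 0.75.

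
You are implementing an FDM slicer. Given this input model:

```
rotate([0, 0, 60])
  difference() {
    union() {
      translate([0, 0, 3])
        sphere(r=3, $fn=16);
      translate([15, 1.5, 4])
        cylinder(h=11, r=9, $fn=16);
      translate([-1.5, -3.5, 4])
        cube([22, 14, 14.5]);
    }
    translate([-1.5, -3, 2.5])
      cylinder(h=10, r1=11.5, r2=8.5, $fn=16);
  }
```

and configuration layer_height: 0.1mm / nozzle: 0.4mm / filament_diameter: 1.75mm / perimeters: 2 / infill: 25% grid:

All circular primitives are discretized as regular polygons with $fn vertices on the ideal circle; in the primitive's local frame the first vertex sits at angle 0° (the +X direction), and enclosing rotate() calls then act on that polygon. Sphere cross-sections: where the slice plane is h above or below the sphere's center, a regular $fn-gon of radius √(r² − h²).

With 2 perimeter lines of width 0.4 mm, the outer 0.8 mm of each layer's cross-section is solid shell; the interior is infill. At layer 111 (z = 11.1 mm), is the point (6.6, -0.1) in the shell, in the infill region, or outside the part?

outside

At z = 11.1 mm: the sphere does not reach this height (|z−center|=8.100 > r=3); the r=9 cylinder at (15, 1.5) contributes a regular 16-gon of circumradius 9; the cube at (-1.5, -3.5) (footprint 22×14) is included at this height; Taking the union: the regions partially overlap (shared area 176.94 mm²), so overlapping operands fuse into one piece — 1 connected region; the cone at (-1.5, -3): at t=0.860 of its height the radius interpolates to r₁+(r₂−r₁)t = 8.920, giving a regular 16-gon of that circumradius; Subtracting the remaining from the first: starting from the result so far, the cone at (-1.5, -3) partially overlaps it — only the 65.33 mm² overlap (of its 243.59 mm²) is removed, clipping the outline — 1 connected region; (rotated 60° about Z; rotation is an isometry so areas/perimeters/island counts are preserved). Overall, the cross-section is a single solid region. Undo the 60° rotation: the query point maps to (3.213, -5.766) in the un-rotated model frame. The nearest boundary edge runs (7.72, -3.50)→(7.32, -3.50); distance from the point to it = 4.69 mm. The point is not inside any of the regions above, so it lies outside the cross-section (4.69 mm from the nearest boundary).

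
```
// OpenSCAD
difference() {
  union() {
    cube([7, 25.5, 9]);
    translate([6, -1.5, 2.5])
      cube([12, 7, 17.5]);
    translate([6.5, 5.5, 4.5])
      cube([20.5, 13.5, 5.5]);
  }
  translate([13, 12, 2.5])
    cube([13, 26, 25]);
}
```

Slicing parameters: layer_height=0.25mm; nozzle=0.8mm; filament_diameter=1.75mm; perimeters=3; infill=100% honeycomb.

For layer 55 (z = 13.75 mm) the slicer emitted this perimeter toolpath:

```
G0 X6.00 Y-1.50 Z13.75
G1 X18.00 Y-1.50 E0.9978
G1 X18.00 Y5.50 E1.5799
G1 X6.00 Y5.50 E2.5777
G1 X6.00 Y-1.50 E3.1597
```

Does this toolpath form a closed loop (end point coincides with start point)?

Start point (G0): (6.00, -1.50). End point (last G1): the path returns to the start — closed.

yes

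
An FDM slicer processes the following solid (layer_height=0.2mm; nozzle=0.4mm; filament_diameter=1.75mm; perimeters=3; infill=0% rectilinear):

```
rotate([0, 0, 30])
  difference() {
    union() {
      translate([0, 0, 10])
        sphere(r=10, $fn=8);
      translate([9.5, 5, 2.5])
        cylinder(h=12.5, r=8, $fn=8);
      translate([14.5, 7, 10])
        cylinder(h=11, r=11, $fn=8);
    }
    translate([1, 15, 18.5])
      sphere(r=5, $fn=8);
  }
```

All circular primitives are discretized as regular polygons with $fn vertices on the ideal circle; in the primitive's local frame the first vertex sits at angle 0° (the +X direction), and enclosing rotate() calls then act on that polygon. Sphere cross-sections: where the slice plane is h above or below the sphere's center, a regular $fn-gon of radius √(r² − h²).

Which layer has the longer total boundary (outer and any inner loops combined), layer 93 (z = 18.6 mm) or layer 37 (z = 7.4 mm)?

layer 93 (z = 18.6 mm)

Layer 93 (z = 18.6): the r=10 sphere slices to a regular 8-gon of circumradius 5.103 (√(r²−h²) with h=8.6 from center) (perimeter = 2·8·5.103·sin(180°/8) = 31.24 mm); the cylinder at (9.5, 5) is not intersected at this z (z outside [2.5, 15]); the r=11 cylinder at (14.5, 7) contributes a regular 8-gon of circumradius 11 (perimeter = 2·8·11.000·sin(180°/8) = 67.35 mm); Merging all regions: the 2 present regions are separate (no shared area or edge), so areas and boundary lengths simply add and each stays a separate island — boundary = 98.60 mm; the sphere at (1, 15): section is a regular 8-gon, circumradius = √(r²−h²) = √(5²−0.1²) = 4.999 (perimeter = 2·8·4.999·sin(180°/8) = 30.61 mm); Subtracting the remaining from the first: starting from that combined region, the r=5 sphere at (1, 15) misses the remaining region (no effect) — boundary = 98.60 mm; (whole slice rotated 30° about Z — lengths, areas and connectivity unchanged). So its perimeter = 98.60 mm. Layer 37 (z = 7.4): the r=10 sphere contributes a regular 8-gon of circumradius √(10²−2.6²) = 9.656 (perimeter = 2·8·9.656·sin(180°/8) = 59.12 mm); the r=8 cylinder at (9.5, 5) gives a regular 8-gon of circumradius 8 (constant along its height) (perimeter = 2·8·8.000·sin(180°/8) = 48.98 mm); the cylinder at (14.5, 7) is absent (z outside [10, 21]); Taking the union: the regions partially overlap (shared area 53.10 mm²), so the edge portions inside another operand are dropped and the merged outline is re-measured after clipping — boundary = 78.69 mm; the sphere at (1, 15) does not reach this height (|z−center|=11.100 > r=5); Taking the first minus the rest: none of the subtracted shapes is present at this height, so the result so far is unchanged — boundary = 78.69 mm; (rotated 30° about Z; rotation is an isometry so areas/perimeters/island counts are preserved). So its perimeter = 78.69 mm. Layer 93 is larger (98.60 vs 78.69 mm).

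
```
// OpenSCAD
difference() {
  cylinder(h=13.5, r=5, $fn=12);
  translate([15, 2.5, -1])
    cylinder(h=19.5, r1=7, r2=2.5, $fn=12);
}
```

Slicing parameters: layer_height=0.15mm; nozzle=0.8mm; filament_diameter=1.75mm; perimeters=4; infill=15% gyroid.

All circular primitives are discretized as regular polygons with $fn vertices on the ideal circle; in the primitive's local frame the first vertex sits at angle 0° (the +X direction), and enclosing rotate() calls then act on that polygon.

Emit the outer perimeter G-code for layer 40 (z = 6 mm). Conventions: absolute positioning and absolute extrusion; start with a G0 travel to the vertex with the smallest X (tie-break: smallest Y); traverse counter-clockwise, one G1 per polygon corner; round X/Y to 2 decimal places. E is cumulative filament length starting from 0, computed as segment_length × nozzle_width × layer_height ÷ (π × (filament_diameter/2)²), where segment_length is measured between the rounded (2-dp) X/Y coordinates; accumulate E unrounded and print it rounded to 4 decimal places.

At z = 6 mm: the r=5 cylinder contributes a regular 12-gon of circumradius 5; the cone at (15, 2.5): at t=0.359 of its height the radius interpolates to r₁+(r₂−r₁)t = 5.385, giving a regular 12-gon of that circumradius; After the difference (first − rest): starting from the r=5 cylinder, the cone at (15, 2.5) misses the remaining region (no effect) — 1 connected region. The outline is a single polygon with 12 vertices. Extrusion per mm of travel: 0.8 × 0.15 / (π × 0.875²) = 0.049890. Accumulating E over each segment gives final E = 1.5495.

G0 X-5.00 Y0.00 Z6.00
G1 X-4.33 Y-2.50 E0.1291
G1 X-2.50 Y-4.33 E0.2582
G1 X0.00 Y-5.00 E0.3874
G1 X2.50 Y-4.33 E0.5165
G1 X4.33 Y-2.50 E0.6456
G1 X5.00 Y0.00 E0.7747
G1 X4.33 Y2.50 E0.9039
G1 X2.50 Y4.33 E1.0330
G1 X0.00 Y5.00 E1.1621
G1 X-2.50 Y4.33 E1.2912
G1 X-4.33 Y2.50 E1.4204
G1 X-5.00 Y0.00 E1.5495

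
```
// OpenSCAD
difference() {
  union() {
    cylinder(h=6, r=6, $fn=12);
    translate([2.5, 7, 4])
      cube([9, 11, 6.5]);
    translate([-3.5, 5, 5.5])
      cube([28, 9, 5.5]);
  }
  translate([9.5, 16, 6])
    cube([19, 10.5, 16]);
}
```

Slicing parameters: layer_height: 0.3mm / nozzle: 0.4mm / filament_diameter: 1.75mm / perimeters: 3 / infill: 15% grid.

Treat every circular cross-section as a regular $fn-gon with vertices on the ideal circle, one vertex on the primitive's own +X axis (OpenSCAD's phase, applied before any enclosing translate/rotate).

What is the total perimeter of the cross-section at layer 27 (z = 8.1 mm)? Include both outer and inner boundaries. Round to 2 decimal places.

At z = 8.1 mm: the cylinder does not reach this height (z outside [0, 6]); the 9×11 cube at (2.5, 7) contributes its full rectangle (perimeter 40.00 mm); the 28×9 cube at (-3.5, 5) contributes its full rectangle (perimeter 74.00 mm); Merging all regions: the regions partially overlap (shared area 63.00 mm²), so the edge portions inside another operand are dropped and the merged outline is re-measured after clipping — boundary = 82.00 mm; the cube at (9.5, 16) is present — its section is the full 19×10.5 rectangle (perimeter 59.00 mm); Subtracting the remaining from the first: starting from the result so far, the 19×10.5 cube at (9.5, 16) partially overlaps it — only the 4.00 mm² overlap (of its 199.50 mm²) is removed, clipping the outline — boundary = 82.00 mm. Overall, the cross-section is a single solid region. Total boundary length (outer) = 82.00 mm.

82.00 mm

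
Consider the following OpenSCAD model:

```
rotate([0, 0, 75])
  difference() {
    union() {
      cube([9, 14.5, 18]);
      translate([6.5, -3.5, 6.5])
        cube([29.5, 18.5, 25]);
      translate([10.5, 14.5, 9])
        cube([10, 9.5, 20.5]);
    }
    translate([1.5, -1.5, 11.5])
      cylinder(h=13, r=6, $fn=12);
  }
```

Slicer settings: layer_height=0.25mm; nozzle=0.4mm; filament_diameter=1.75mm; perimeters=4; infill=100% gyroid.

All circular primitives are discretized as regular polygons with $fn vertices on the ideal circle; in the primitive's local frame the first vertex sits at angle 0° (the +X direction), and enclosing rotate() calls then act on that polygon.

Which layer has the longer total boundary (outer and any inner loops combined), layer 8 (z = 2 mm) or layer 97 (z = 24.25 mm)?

Layer 8 (z = 2): the cube (footprint 9×14.5) is included at this height (perimeter 47.00 mm); the cube at (6.5, -3.5) does not reach this height (z outside [6.5, 31.5]); the cube at (10.5, 14.5) does not reach this height (z outside [9, 29.5]); Combining (union): only the 9×14.5 cube is present, so the union is just that shape — boundary = 47.00 mm; the cylinder at (1.5, -1.5) does not reach this height (z outside [11.5, 24.5]); Taking the first minus the rest: none of the subtracted shapes is present at this height, so the result so far is unchanged — boundary = 47.00 mm; (whole slice rotated 75° about Z — lengths, areas and connectivity unchanged). So its perimeter = 47.00 mm. Layer 97 (z = 24.25): the cube is not intersected at this z (z outside [0, 18]); the cube at (6.5, -3.5) (footprint 29.5×18.5) is included at this height (perimeter 96.00 mm); the cube at (10.5, 14.5) (footprint 10×9.5) is included at this height (perimeter 39.00 mm); Combining (union): the regions partially overlap (shared area 5.00 mm²), so the edge portions inside another operand are dropped and the merged outline is re-measured after clipping — boundary = 114.00 mm; the r=6 cylinder at (1.5, -1.5) contributes a regular 12-gon of circumradius 6 (perimeter = 2·12·6.000·sin(180°/12) = 37.27 mm); Subtracting the remaining from the first: starting from that combined region, the r=6 cylinder at (1.5, -1.5) partially overlaps it — only the 3.28 mm² overlap (of its 108.00 mm²) is removed, clipping the outline — boundary = 113.79 mm; (whole slice rotated 75° about Z — lengths, areas and connectivity unchanged). So its perimeter = 113.79 mm. Layer 97 is larger (113.79 vs 47.00 mm).

layer 97 (z = 24.25 mm)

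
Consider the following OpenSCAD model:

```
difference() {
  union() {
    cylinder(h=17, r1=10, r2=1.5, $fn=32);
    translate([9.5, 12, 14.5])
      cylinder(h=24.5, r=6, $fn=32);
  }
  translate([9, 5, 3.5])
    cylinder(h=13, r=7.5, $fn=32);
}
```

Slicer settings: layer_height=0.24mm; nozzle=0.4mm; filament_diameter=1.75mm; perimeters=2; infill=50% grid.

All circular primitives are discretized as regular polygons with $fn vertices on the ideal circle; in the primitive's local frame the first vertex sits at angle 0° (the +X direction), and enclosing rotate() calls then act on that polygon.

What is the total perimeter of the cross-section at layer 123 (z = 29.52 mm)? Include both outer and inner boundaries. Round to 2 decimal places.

At z = 29.52 mm: the cone is absent (z outside [0, 17]); the r=6 cylinder at (9.5, 12) gives a regular 32-gon of circumradius 6 (constant along its height) (perimeter = 2·32·6.000·sin(180°/32) = 37.64 mm); Merging all regions: only the r=6 cylinder at (9.5, 12) is present, so the union is just that shape — boundary = 37.64 mm; the cylinder at (9, 5) is not intersected at this z (z outside [3.5, 16.5]); Subtracting the remaining from the first: none of the subtracted shapes is present at this height, so the result so far is unchanged — boundary = 37.64 mm. Overall, the cross-section is a single solid region. Total boundary length (outer) = 37.64 mm.

37.64 mm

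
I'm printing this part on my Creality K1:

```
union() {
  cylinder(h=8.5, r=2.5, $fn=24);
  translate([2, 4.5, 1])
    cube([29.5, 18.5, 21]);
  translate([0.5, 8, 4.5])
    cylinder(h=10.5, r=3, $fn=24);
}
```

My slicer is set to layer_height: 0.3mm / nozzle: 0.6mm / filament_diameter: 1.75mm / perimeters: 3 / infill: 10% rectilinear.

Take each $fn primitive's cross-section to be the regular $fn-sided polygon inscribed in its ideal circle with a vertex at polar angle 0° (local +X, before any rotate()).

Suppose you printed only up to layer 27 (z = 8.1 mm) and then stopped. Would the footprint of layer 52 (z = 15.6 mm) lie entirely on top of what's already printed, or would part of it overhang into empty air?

Compare the two slices. At z = 8.1: the r=2.5 cylinder contributes a regular 24-gon of circumradius 2.5 (area = (24/2)·2.500²·sin(360°/24) = 19.41 mm²); the cube at (2, 4.5) is present — its section is the full 29.5×18.5 rectangle (area 545.75 mm²); the r=3 cylinder at (0.5, 8) contributes a regular 24-gon of circumradius 3 (area = (24/2)·3.000²·sin(360°/24) = 27.95 mm²); Taking the union: the regions partially overlap — summed areas 593.11 mm² minus the doubly-counted overlap 5.42 mm² gives 587.69 mm² — area = 587.69 mm². At z = 15.6: the cylinder is not intersected at this z (z outside [0, 8.5]); the 29.5×18.5 cube at (2, 4.5) contributes its full rectangle (area 545.75 mm²); the cylinder at (0.5, 8) is not intersected at this z (z outside [4.5, 15]); Merging all regions: only the 29.5×18.5 cube at (2, 4.5) is present, so the union is just that shape — area = 545.75 mm². Checking containment: the cross-section at z = 15.6 is a subset of the cross-section at z = 8.1.

entirely on top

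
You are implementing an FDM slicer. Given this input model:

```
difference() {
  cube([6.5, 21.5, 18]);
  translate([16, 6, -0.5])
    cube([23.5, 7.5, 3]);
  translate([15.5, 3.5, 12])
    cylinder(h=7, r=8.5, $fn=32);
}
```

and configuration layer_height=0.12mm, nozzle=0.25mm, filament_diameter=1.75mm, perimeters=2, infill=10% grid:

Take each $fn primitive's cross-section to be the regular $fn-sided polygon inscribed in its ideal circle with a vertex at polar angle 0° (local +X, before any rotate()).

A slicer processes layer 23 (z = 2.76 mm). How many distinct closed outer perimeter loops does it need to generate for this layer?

1

At z = 2.76 mm: the cube (footprint 6.5×21.5) is included at this height; the cube at (16, 6) is absent (z outside [-0.5, 2.5]); the cylinder at (15.5, 3.5) is not intersected at this z (z outside [12, 19]); After the difference (first − rest): none of the subtracted shapes is present at this height, so the 6.5×21.5 cube is unchanged — 1 connected region. The result has 1 disconnected region.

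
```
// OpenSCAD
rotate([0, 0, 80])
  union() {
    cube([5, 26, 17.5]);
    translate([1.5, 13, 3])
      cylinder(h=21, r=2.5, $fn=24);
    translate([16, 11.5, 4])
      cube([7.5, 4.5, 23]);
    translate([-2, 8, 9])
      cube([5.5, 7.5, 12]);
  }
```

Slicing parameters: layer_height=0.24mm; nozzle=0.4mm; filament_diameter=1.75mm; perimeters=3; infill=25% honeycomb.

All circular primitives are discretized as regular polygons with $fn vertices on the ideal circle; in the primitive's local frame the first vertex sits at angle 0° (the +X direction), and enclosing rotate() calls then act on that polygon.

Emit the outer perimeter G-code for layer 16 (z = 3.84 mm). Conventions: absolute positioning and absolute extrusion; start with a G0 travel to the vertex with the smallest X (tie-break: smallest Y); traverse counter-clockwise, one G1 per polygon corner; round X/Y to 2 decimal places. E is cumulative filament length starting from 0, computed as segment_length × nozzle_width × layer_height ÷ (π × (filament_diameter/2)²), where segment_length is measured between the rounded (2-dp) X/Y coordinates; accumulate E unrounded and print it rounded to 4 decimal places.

At z = 3.84 mm: the cube is present — its section is the full 5×26 rectangle; the cylinder at (1.5, 13): section is a regular 24-gon, circumradius r=2.5; the cube at (16, 11.5) is not intersected at this z (z outside [4, 27]); the cube at (-2, 8) is absent (z outside [9, 21]); Merging all regions: the regions partially overlap (shared area 16.68 mm²), so overlapping operands fuse into one piece — 1 connected region; (rotated 80° about Z; rotation is an isometry so areas/perimeters/island counts are preserved). The outline is a single polygon with 13 vertices. Extrusion per mm of travel: 0.4 × 0.24 / (π × 0.875²) = 0.039912. Accumulating E over each segment gives final E = 2.5005.

G0 X-25.61 Y4.51 Z3.84
G1 X-14.75 Y2.60 E0.4401
G1 X-14.59 Y2.30 E0.4537
G1 X-14.15 Y1.82 E0.4797
G1 X-13.60 Y1.47 E0.5057
G1 X-12.98 Y1.27 E0.5317
G1 X-12.32 Y1.24 E0.5580
G1 X-11.69 Y1.39 E0.5839
G1 X-11.11 Y1.69 E0.6100
G1 X-10.86 Y1.91 E0.6232
G1 X0.00 Y0.00 E1.0633
G1 X0.87 Y4.92 E1.2628
G1 X-24.74 Y9.44 E2.3007
G1 X-25.61 Y4.51 E2.5005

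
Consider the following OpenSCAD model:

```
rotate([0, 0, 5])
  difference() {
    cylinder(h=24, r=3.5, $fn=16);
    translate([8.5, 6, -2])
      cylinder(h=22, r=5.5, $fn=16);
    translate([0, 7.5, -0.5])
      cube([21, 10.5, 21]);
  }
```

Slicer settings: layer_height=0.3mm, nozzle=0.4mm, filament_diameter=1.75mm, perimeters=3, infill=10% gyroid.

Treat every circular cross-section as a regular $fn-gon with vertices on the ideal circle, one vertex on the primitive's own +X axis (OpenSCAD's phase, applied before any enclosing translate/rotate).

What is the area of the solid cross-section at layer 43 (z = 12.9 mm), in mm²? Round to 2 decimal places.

At z = 12.9 mm: the cylinder: section is a regular 16-gon, circumradius r=3.5 (area = (16/2)·3.500²·sin(360°/16) = 37.50 mm²); the r=5.5 cylinder at (8.5, 6) contributes a regular 16-gon of circumradius 5.5 (area = (16/2)·5.500²·sin(360°/16) = 92.61 mm²); the 21×10.5 cube at (0, 7.5) contributes its full rectangle (area 220.50 mm²); Subtracting the remaining from the first: starting from the r=3.5 cylinder (37.50 mm²), the r=5.5 cylinder at (8.5, 6) misses the remaining region (no effect); the 21×10.5 cube at (0, 7.5) misses the remaining region (no effect) — area = 37.50 mm²; (whole slice rotated 5° about Z — lengths, areas and connectivity unchanged). Overall, the cross-section is a single solid region. Net area = 37.50 mm².

37.50 mm²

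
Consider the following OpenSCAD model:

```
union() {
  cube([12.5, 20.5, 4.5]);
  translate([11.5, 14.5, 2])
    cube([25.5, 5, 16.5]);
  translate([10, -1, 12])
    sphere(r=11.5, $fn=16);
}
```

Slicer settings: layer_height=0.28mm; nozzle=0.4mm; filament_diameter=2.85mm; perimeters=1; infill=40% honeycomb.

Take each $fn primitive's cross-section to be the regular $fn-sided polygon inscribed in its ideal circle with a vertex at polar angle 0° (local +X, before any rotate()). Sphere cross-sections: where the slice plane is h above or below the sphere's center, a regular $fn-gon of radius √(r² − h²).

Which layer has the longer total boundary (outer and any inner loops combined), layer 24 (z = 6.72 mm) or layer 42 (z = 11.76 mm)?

layer 42 (z = 11.76 mm)

Layer 24 (z = 6.72): the cube does not reach this height (z outside [0, 4.5]); the 25.5×5 cube at (11.5, 14.5) contributes its full rectangle (perimeter 61.00 mm); the r=11.5 sphere at (10, -1) contributes a regular 16-gon of circumradius √(11.5²−5.28²) = 10.216 (perimeter = 2·16·10.216·sin(180°/16) = 63.78 mm); Taking the union: the 2 present regions are separate (no shared area or edge), so areas and boundary lengths simply add and each stays a separate island — boundary = 124.78 mm. So its perimeter = 124.78 mm. Layer 42 (z = 11.76): the cube is not intersected at this z (z outside [0, 4.5]); the 25.5×5 cube at (11.5, 14.5) contributes its full rectangle (perimeter 61.00 mm); the r=11.5 sphere at (10, -1) contributes a regular 16-gon of circumradius √(11.5²−0.24²) = 11.497 (perimeter = 2·16·11.497·sin(180°/16) = 71.78 mm); Merging all regions: the 2 present regions are separate (no shared area or edge), so areas and boundary lengths simply add and each stays a separate island — boundary = 132.78 mm. So its perimeter = 132.78 mm. Layer 42 is larger (132.78 vs 124.78 mm).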